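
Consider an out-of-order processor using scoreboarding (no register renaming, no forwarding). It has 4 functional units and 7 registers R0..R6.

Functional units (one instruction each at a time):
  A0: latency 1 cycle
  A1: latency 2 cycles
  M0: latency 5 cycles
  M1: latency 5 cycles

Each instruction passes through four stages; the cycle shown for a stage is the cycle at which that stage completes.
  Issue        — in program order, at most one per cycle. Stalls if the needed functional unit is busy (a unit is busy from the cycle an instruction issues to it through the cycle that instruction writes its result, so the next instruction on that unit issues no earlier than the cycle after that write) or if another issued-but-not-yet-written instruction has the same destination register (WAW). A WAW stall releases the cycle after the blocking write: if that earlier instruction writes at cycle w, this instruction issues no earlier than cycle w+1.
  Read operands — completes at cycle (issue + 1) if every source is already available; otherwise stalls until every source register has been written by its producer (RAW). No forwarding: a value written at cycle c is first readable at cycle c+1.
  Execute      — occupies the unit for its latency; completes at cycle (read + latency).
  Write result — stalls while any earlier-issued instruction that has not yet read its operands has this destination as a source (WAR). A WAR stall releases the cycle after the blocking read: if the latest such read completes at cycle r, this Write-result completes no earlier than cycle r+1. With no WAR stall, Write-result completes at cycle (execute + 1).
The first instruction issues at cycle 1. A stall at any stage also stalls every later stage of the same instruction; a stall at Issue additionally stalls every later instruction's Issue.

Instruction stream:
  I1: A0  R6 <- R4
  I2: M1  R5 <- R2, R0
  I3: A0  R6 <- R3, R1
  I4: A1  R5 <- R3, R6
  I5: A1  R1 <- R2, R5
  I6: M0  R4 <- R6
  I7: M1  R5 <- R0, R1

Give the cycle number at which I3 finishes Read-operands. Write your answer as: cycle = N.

cycle = 6

1) issue 1, read 2, done 3, write 4
2) issue 2, read 3, done 8, write 9
3) issue 5, read 6, done 7, write 8  <struct: A0 busy until I1 writes@4>
4) issue 10, read 11, done 13, write 14  <WAW R5: wait I2 write@9>
5) issue 15, read 16, done 18, write 19  <struct: A1 busy until I4 writes@14>
6) issue 16, read 17, done 22, write 23
7) issue 17, read 20, done 25, write 26  <RAW R1: wait I5 write@19>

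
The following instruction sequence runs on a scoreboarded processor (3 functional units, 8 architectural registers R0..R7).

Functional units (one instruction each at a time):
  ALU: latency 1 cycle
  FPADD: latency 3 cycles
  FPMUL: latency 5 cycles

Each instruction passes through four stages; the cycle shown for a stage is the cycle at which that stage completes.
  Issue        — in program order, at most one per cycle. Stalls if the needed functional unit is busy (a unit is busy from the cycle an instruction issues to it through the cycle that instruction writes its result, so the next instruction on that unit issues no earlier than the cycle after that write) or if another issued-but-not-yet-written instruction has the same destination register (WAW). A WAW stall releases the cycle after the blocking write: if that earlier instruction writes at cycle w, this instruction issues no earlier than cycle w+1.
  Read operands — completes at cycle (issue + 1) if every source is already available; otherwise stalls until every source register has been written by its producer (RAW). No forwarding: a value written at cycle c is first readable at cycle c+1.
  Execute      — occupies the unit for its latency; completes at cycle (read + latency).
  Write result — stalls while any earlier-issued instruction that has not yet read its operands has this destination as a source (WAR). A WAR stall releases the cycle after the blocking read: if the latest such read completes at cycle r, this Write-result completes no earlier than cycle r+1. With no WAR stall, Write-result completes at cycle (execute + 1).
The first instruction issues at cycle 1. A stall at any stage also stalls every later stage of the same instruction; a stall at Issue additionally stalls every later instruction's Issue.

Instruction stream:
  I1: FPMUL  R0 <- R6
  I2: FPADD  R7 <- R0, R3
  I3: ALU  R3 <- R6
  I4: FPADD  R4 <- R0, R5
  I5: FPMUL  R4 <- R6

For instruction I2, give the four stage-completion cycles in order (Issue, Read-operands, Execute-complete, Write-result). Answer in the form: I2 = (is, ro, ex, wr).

  I1 | 1 | 2 | 7 | 8
  I2 | 2 | 9 | 12 | 13   RAW R0: wait I1 write@8
  I3 | 3 | 4 | 5 | 10   WAR R3: wait I2 read@9
  I4 | 14 | 15 | 18 | 19   struct: FPADD busy until I2 writes@13
  I5 | 20 | 21 | 26 | 27   WAW R4: wait I4 write@19

I2 = (2, 9, 12, 13)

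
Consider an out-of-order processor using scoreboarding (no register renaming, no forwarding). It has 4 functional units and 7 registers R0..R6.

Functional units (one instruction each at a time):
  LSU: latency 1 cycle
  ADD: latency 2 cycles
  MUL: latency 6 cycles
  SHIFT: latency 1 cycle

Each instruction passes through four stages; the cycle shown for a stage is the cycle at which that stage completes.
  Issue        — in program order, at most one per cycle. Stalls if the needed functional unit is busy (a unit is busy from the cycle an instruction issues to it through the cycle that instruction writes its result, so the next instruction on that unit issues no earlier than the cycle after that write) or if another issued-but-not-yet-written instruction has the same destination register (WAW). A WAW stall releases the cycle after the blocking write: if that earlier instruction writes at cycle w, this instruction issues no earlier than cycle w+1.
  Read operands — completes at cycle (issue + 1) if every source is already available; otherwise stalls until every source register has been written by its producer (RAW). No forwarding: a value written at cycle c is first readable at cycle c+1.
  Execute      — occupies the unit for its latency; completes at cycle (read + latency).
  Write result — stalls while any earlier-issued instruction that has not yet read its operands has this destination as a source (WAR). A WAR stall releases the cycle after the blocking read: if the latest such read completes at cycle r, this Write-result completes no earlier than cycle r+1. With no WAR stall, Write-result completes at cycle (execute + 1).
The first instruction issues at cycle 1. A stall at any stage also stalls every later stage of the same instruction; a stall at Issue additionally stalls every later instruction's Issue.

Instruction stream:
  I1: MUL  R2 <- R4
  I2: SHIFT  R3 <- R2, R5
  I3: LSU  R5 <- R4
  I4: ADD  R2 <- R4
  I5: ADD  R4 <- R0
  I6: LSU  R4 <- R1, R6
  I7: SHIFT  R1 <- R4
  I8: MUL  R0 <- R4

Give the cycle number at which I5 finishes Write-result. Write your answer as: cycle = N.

cycle = 19

t=1  issue I1 (MUL)
t=2  I1 read-ops, issue I2 (SHIFT)
t=3  issue I3 (LSU)
t=4  I3 read-ops
t=5  I3 finished on LSU
t=8  I1 finished on MUL
t=9  I1→R2
t=10  I2 read-ops, issue I4 (ADD)
t=11  I2 finished on SHIFT, I3→R5, I4 read-ops
t=12  I2→R3
t=13  I4 finished on ADD
t=14  I4→R2
t=15  issue I5 (ADD)
t=16  I5 read-ops
t=18  I5 finished on ADD
t=19  I5→R4
t=20  issue I6 (LSU)
t=21  I6 read-ops, issue I7 (SHIFT)
t=22  I6 finished on LSU, issue I8 (MUL)
t=23  I6→R4
t=24  I7 read-ops, I8 read-ops
t=25  I7 finished on SHIFT
t=26  I7→R1
t=30  I8 finished on MUL
t=31  I8→R0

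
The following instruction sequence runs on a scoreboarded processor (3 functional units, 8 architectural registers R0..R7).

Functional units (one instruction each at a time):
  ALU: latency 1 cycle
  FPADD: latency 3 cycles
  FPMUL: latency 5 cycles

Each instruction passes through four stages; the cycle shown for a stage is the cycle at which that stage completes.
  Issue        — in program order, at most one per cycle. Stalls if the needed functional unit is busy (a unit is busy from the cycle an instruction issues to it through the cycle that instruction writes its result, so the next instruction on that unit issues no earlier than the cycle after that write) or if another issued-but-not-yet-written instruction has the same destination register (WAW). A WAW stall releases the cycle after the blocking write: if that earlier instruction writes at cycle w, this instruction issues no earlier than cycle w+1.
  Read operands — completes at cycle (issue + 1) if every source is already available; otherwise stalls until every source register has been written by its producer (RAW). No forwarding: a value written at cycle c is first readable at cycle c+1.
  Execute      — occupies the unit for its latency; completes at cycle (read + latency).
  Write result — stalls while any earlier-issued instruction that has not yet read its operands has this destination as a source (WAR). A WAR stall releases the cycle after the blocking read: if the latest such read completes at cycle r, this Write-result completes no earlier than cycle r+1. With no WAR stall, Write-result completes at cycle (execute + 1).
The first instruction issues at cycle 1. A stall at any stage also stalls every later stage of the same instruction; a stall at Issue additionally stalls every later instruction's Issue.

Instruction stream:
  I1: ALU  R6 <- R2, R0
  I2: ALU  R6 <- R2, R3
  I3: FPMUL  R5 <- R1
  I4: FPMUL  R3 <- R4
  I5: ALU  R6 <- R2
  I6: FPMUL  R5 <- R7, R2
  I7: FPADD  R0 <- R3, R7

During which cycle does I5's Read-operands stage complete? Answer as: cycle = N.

[I1] 1/2/3/4
[I2] 5/6/7/8  (struct: ALU busy until I1 writes@4)
[I3] 6/7/12/13
[I4] 14/15/20/21  (struct: FPMUL busy until I3 writes@13)
[I5] 15/16/17/18
[I6] 22/23/28/29  (struct: FPMUL busy until I4 writes@21)
[I7] 23/24/27/28

cycle = 16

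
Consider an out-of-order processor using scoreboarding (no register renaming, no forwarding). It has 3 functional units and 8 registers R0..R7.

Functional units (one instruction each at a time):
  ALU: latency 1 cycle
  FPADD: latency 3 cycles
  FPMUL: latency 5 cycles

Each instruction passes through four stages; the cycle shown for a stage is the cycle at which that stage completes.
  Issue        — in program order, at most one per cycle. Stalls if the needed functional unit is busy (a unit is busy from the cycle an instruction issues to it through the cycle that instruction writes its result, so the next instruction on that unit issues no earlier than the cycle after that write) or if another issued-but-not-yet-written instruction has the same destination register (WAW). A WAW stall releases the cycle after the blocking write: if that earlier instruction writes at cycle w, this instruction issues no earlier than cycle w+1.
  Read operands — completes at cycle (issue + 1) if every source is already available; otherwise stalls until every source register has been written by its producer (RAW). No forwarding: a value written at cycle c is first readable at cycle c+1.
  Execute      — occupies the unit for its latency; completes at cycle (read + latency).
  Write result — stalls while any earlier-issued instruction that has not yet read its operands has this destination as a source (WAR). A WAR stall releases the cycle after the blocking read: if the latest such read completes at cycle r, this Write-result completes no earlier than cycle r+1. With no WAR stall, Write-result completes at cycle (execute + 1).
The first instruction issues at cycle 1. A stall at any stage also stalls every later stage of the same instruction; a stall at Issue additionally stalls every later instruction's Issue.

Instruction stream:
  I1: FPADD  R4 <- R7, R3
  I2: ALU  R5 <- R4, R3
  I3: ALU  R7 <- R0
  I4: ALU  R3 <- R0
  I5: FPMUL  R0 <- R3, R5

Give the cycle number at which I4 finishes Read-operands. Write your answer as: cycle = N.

cycle = 15

cycle 1: I1 issues→FPADD
cycle 2: I1 reads, I2 issues→ALU
cycle 5: I1 exec-done
cycle 6: I1 writes R4
cycle 7: I2 reads
cycle 8: I2 exec-done
cycle 9: I2 writes R5
cycle 10: I3 issues→ALU
cycle 11: I3 reads
cycle 12: I3 exec-done
cycle 13: I3 writes R7
cycle 14: I4 issues→ALU
cycle 15: I4 reads, I5 issues→FPMUL
cycle 16: I4 exec-done
cycle 17: I4 writes R3
cycle 18: I5 reads
cycle 23: I5 exec-done
cycle 24: I5 writes R0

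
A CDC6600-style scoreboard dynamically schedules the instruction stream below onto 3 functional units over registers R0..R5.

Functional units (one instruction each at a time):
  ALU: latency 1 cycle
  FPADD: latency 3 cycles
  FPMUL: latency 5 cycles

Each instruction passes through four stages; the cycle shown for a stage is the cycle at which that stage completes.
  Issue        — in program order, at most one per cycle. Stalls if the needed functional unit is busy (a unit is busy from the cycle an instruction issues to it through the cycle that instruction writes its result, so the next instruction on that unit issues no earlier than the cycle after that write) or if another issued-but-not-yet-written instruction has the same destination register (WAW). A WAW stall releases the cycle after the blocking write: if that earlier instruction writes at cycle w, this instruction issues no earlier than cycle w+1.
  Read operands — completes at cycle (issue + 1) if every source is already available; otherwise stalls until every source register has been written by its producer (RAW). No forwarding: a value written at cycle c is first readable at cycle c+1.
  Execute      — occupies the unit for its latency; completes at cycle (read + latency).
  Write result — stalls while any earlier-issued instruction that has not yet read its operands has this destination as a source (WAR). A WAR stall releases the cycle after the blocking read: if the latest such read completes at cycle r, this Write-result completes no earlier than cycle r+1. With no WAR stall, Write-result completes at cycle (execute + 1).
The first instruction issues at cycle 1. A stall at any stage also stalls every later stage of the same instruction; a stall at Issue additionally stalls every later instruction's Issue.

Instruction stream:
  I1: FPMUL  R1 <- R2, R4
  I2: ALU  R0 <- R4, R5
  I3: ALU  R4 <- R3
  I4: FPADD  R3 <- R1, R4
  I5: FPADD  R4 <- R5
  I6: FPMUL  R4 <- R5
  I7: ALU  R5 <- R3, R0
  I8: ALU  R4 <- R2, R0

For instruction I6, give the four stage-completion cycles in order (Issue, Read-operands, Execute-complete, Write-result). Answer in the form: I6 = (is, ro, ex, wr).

t=1  I1 issues→FPMUL
t=2  I1 reads, I2 issues→ALU
t=3  I2 reads
t=4  I2 exec-done
t=5  I2 writes R0
t=6  I3 issues→ALU
t=7  I1 exec-done, I3 reads, I4 issues→FPADD
t=8  I1 writes R1, I3 exec-done
t=9  I3 writes R4
t=10  I4 reads
t=13  I4 exec-done
t=14  I4 writes R3
t=15  I5 issues→FPADD
t=16  I5 reads
t=19  I5 exec-done
t=20  I5 writes R4
t=21  I6 issues→FPMUL
t=22  I6 reads, I7 issues→ALU
t=23  I7 reads
t=24  I7 exec-done
t=25  I7 writes R5
t=27  I6 exec-done
t=28  I6 writes R4
t=29  I8 issues→ALU
t=30  I8 reads
t=31  I8 exec-done
t=32  I8 writes R4

I6 = (21, 22, 27, 28)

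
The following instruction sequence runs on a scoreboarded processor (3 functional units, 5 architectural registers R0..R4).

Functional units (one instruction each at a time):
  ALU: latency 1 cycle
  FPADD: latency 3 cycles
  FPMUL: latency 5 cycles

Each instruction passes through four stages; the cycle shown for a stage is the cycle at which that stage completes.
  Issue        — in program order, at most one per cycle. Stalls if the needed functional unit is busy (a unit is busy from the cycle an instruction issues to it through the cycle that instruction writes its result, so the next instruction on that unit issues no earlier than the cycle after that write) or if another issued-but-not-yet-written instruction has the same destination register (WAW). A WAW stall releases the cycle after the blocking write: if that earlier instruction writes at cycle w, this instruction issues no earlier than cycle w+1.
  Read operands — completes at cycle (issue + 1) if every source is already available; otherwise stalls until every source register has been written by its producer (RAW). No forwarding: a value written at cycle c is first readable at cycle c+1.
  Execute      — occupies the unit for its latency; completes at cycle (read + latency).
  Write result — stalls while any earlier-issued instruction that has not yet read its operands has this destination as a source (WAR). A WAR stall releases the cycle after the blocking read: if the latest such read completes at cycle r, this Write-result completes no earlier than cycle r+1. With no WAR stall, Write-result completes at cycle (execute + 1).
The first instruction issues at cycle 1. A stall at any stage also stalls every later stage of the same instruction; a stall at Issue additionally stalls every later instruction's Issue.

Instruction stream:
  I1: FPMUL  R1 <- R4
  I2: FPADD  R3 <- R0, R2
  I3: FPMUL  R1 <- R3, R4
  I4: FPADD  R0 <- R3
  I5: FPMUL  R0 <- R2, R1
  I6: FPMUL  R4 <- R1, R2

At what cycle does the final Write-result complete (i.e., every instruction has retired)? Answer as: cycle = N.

[1] I1 dispatched to FPMUL
[2] I1 operands ready | I2 dispatched to FPADD
[3] I2 operands ready
[6] I2 complete
[7] I1 complete | R3←I2
[8] R1←I1
[9] I3 dispatched to FPMUL
[10] I3 operands ready | I4 dispatched to FPADD
[11] I4 operands ready
[14] I4 complete
[15] I3 complete | R0←I4
[16] R1←I3
[17] I5 dispatched to FPMUL
[18] I5 operands ready
[23] I5 complete
[24] R0←I5
[25] I6 dispatched to FPMUL
[26] I6 operands ready
[31] I6 complete
[32] R4←I6

cycle = 32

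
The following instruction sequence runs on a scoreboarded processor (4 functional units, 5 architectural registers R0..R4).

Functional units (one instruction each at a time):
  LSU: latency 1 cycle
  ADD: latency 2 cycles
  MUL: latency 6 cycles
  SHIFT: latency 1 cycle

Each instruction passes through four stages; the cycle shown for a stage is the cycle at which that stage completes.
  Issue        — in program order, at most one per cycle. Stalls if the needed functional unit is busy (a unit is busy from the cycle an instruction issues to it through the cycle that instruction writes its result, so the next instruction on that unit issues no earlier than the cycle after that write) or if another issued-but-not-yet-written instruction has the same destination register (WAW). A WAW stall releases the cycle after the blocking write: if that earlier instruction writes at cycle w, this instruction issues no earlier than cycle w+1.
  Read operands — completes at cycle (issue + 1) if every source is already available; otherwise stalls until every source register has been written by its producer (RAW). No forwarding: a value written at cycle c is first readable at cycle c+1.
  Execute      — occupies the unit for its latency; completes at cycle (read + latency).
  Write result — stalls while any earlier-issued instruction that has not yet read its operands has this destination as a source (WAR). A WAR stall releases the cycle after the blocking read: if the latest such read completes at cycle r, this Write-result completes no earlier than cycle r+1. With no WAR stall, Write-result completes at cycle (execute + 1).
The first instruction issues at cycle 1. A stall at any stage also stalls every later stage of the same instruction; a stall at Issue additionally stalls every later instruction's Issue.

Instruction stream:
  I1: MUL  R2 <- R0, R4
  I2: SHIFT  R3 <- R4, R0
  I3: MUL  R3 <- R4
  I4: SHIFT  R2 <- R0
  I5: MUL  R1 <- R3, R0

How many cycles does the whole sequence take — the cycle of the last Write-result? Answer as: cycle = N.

t=1  I1 issues→MUL
t=2  I1 reads · I2 issues→SHIFT
t=3  I2 reads
t=4  I2 exec-done
t=5  I2 writes R3
t=8  I1 exec-done
t=9  I1 writes R2
t=10  I3 issues→MUL
t=11  I3 reads · I4 issues→SHIFT
t=12  I4 reads
t=13  I4 exec-done
t=14  I4 writes R2
t=17  I3 exec-done
t=18  I3 writes R3
t=19  I5 issues→MUL
t=20  I5 reads
t=26  I5 exec-done
t=27  I5 writes R1

cycle = 27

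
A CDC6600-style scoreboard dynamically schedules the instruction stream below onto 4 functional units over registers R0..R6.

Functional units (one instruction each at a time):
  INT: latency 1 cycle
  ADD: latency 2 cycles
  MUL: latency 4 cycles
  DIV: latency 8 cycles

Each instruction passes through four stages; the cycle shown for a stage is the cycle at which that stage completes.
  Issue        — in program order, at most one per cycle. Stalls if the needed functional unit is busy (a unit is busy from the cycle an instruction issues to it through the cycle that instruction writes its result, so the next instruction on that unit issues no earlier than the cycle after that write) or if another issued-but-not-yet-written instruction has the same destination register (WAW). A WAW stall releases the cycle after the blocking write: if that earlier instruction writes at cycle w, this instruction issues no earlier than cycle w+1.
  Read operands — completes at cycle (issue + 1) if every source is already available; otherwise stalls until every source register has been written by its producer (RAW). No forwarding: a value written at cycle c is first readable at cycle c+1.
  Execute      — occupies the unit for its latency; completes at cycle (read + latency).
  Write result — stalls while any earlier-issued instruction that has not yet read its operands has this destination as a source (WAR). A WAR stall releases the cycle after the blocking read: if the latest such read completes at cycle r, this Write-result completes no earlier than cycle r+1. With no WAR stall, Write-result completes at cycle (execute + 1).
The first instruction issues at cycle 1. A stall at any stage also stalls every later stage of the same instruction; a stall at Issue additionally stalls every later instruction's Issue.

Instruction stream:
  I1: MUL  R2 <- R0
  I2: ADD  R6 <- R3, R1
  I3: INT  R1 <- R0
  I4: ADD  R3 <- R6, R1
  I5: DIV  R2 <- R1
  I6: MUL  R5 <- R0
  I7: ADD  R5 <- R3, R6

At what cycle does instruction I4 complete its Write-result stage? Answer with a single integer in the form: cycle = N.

t=1  I1 dispatched to MUL
t=2  I1 operands ready, I2 dispatched to ADD
t=3  I2 operands ready, I3 dispatched to INT
t=4  I3 operands ready
t=5  I2 complete, I3 complete
t=6  I1 complete, R6←I2, R1←I3
t=7  R2←I1, I4 dispatched to ADD
t=8  I4 operands ready, I5 dispatched to DIV
t=9  I5 operands ready, I6 dispatched to MUL
t=10  I4 complete, I6 operands ready
t=11  R3←I4
t=14  I6 complete
t=15  R5←I6
t=16  I7 dispatched to ADD
t=17  I5 complete, I7 operands ready
t=18  R2←I5
t=19  I7 complete
t=20  R5←I7

cycle = 11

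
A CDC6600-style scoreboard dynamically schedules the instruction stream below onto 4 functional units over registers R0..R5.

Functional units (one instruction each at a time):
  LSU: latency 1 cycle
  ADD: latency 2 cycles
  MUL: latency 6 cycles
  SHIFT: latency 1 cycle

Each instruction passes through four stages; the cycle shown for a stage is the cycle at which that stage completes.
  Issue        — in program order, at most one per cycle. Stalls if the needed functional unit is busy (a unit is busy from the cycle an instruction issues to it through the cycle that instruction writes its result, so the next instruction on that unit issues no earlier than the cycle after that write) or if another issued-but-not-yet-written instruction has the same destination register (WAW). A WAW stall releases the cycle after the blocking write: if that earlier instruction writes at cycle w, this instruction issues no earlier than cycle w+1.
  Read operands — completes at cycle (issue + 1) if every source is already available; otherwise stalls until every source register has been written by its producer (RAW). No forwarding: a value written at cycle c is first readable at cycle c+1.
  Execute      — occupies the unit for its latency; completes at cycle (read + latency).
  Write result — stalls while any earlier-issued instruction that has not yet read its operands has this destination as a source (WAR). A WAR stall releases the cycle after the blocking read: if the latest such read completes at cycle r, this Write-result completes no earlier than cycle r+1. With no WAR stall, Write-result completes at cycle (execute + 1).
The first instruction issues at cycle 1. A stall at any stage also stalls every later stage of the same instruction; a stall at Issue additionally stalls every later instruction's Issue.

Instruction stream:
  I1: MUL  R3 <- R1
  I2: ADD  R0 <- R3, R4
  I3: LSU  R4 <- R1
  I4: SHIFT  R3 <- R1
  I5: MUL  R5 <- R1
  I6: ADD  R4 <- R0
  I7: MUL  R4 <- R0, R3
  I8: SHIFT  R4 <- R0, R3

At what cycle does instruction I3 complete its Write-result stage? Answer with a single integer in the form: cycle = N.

cycle = 11

c1: I1→MUL
c2: I1 RO | I2→ADD
c3: I3→LSU
c4: I3 RO
c5: I3 EX
c8: I1 EX
c9: I1 WR R3
c10: I2 RO | I4→SHIFT
c11: I3 WR R4 | I4 RO | I5→MUL
c12: I2 EX | I4 EX | I5 RO
c13: I2 WR R0 | I4 WR R3
c14: I6→ADD
c15: I6 RO
c17: I6 EX
c18: I5 EX | I6 WR R4
c19: I5 WR R5
c20: I7→MUL
c21: I7 RO
c27: I7 EX
c28: I7 WR R4
c29: I8→SHIFT
c30: I8 RO
c31: I8 EX
c32: I8 WR R4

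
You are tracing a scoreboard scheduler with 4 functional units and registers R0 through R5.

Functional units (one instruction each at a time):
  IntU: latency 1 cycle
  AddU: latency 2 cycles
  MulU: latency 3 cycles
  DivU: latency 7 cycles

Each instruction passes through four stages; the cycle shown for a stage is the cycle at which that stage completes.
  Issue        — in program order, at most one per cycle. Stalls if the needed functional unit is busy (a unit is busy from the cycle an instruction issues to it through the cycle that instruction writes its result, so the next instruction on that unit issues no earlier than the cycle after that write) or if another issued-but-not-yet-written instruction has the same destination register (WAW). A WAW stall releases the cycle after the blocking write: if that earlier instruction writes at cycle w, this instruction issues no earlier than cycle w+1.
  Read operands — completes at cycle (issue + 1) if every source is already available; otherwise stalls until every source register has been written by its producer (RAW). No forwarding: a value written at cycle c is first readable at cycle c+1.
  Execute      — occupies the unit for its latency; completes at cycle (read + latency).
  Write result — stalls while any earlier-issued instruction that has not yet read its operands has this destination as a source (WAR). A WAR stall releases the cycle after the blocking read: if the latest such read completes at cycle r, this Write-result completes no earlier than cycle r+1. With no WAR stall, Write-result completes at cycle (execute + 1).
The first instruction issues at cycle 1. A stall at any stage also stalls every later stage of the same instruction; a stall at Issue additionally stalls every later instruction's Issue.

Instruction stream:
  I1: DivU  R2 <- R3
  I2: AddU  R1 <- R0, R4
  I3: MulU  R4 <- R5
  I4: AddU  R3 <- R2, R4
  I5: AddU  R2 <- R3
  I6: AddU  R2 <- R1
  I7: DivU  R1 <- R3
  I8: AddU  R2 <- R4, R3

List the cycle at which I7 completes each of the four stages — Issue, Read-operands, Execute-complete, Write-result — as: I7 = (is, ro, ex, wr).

t=1  I1 dispatched to DivU
t=2  I1 operands ready | I2 dispatched to AddU
t=3  I2 operands ready | I3 dispatched to MulU
t=4  I3 operands ready
t=5  I2 complete
t=6  R1←I2
t=7  I3 complete | I4 dispatched to AddU
t=8  R4←I3
t=9  I1 complete
t=10  R2←I1
t=11  I4 operands ready
t=13  I4 complete
t=14  R3←I4
t=15  I5 dispatched to AddU
t=16  I5 operands ready
t=18  I5 complete
t=19  R2←I5
t=20  I6 dispatched to AddU
t=21  I6 operands ready | I7 dispatched to DivU
t=22  I7 operands ready
t=23  I6 complete
t=24  R2←I6
t=25  I8 dispatched to AddU
t=26  I8 operands ready
t=28  I8 complete
t=29  I7 complete | R2←I8
t=30  R1←I7

I7 = (21, 22, 29, 30)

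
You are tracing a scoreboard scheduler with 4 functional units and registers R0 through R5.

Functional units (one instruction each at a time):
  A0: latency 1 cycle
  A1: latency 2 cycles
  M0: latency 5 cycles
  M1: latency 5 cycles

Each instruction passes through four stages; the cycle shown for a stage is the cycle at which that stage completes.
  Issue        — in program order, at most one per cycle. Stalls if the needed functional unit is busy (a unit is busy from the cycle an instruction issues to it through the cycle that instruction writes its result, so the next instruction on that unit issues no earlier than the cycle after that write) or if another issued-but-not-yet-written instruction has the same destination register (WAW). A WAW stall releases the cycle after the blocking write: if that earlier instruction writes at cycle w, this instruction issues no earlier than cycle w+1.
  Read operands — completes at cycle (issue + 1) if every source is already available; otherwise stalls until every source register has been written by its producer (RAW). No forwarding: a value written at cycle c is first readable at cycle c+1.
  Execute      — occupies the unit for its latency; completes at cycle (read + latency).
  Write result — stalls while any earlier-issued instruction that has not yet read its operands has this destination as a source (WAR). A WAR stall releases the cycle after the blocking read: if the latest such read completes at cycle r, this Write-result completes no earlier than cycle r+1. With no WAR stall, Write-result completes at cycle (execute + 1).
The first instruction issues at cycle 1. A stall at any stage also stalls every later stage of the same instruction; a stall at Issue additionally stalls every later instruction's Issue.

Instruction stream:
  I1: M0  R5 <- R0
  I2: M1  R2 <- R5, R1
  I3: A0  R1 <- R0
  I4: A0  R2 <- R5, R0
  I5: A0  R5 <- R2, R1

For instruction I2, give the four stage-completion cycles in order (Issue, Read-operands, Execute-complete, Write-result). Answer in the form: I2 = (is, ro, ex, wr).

I1  is:1  ro:2  ex:7  wr:8
I2  is:2  ro:9  ex:14  wr:15  — RAW R5: wait I1 write@8
I3  is:3  ro:4  ex:5  wr:10  — WAR R1: wait I2 read@9
I4  is:16  ro:17  ex:18  wr:19  — WAW R2: wait I2 write@15
I5  is:20  ro:21  ex:22  wr:23  — struct: A0 busy until I4 writes@19

I2 = (2, 9, 14, 15)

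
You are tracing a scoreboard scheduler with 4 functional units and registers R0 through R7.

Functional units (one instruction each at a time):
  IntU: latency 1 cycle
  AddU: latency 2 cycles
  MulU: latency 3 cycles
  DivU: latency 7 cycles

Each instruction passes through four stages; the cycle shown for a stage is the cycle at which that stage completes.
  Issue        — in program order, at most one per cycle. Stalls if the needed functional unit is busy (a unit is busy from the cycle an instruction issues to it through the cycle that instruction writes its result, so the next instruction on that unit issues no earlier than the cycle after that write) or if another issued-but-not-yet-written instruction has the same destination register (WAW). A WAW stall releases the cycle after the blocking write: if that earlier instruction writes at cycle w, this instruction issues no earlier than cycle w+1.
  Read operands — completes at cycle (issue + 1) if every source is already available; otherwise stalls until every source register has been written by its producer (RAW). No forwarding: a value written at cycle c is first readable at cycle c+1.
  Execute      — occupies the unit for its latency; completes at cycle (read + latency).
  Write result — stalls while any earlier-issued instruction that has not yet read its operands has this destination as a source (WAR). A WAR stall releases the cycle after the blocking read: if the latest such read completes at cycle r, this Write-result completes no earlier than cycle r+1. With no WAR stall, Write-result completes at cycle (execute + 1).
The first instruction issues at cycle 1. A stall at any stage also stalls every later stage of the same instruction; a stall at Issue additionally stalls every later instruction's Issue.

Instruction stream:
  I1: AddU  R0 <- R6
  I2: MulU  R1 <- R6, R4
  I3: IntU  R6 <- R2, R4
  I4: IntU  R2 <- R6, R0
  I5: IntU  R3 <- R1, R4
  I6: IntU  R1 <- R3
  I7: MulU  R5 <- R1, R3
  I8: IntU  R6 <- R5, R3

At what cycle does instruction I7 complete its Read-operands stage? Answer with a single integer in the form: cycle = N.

cycle = 19

t=1  I1 dispatched to AddU
t=2  I1 operands ready · I2 dispatched to MulU
t=3  I2 operands ready · I3 dispatched to IntU
t=4  I1 complete · I3 operands ready
t=5  R0←I1 · I3 complete
t=6  I2 complete · R6←I3
t=7  R1←I2 · I4 dispatched to IntU
t=8  I4 operands ready
t=9  I4 complete
t=10  R2←I4
t=11  I5 dispatched to IntU
t=12  I5 operands ready
t=13  I5 complete
t=14  R3←I5
t=15  I6 dispatched to IntU
t=16  I6 operands ready · I7 dispatched to MulU
t=17  I6 complete
t=18  R1←I6
t=19  I7 operands ready · I8 dispatched to IntU
t=22  I7 complete
t=23  R5←I7
t=24  I8 operands ready
t=25  I8 complete
t=26  R6←I8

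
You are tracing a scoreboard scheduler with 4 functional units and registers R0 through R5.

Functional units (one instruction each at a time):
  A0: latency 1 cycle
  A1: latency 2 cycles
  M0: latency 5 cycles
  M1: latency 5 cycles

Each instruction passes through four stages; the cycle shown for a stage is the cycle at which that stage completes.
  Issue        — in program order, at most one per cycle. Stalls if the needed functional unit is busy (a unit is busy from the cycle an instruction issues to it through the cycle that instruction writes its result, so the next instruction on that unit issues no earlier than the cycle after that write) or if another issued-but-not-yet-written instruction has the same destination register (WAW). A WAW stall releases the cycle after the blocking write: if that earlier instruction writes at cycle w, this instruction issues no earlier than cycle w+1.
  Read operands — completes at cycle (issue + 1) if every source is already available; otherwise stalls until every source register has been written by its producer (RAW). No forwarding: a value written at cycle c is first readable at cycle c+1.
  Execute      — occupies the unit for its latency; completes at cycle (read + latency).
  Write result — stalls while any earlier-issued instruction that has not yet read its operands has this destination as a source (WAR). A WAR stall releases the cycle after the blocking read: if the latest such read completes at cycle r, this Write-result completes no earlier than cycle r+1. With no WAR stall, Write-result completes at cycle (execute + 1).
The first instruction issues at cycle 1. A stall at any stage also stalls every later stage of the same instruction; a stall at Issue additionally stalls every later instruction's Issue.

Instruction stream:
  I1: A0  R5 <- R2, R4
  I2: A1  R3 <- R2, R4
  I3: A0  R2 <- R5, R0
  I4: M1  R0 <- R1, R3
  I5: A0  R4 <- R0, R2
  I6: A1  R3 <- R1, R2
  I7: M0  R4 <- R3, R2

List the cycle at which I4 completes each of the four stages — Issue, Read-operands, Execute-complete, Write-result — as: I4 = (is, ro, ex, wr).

I4 = (6, 7, 12, 13)

[1] I1 issues→A0
[2] I1 reads | I2 issues→A1
[3] I1 exec-done | I2 reads
[4] I1 writes R5
[5] I2 exec-done | I3 issues→A0
[6] I2 writes R3 | I3 reads | I4 issues→M1
[7] I3 exec-done | I4 reads
[8] I3 writes R2
[9] I5 issues→A0
[10] I6 issues→A1
[11] I6 reads
[12] I4 exec-done
[13] I4 writes R0 | I6 exec-done
[14] I5 reads | I6 writes R3
[15] I5 exec-done
[16] I5 writes R4
[17] I7 issues→M0
[18] I7 reads
[23] I7 exec-done
[24] I7 writes R4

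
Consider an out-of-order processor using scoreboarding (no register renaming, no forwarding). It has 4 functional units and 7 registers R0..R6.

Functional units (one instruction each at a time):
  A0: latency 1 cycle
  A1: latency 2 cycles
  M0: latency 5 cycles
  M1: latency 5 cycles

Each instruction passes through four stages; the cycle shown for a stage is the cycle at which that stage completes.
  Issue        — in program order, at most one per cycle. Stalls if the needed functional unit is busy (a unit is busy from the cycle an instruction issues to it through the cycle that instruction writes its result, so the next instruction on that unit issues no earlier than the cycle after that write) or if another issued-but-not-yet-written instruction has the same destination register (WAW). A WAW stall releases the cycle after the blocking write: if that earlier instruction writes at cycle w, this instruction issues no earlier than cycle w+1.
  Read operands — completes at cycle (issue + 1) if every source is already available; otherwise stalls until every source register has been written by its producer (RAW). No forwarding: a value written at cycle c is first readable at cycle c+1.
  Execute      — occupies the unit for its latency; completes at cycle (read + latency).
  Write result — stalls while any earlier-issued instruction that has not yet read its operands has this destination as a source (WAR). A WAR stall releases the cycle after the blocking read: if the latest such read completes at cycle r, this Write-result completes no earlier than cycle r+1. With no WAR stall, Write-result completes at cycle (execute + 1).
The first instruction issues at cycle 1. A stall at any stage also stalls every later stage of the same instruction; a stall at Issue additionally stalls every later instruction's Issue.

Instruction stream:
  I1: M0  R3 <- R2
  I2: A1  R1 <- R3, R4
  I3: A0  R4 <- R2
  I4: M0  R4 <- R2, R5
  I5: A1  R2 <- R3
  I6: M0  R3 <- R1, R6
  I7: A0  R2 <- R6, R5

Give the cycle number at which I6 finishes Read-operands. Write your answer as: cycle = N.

[1] I1 issues→M0
[2] I1 reads; I2 issues→A1
[3] I3 issues→A0
[4] I3 reads
[5] I3 exec-done
[7] I1 exec-done
[8] I1 writes R3
[9] I2 reads
[10] I3 writes R4
[11] I2 exec-done; I4 issues→M0
[12] I2 writes R1; I4 reads
[13] I5 issues→A1
[14] I5 reads
[16] I5 exec-done
[17] I4 exec-done; I5 writes R2
[18] I4 writes R4
[19] I6 issues→M0
[20] I6 reads; I7 issues→A0
[21] I7 reads
[22] I7 exec-done
[23] I7 writes R2
[25] I6 exec-done
[26] I6 writes R3

cycle = 20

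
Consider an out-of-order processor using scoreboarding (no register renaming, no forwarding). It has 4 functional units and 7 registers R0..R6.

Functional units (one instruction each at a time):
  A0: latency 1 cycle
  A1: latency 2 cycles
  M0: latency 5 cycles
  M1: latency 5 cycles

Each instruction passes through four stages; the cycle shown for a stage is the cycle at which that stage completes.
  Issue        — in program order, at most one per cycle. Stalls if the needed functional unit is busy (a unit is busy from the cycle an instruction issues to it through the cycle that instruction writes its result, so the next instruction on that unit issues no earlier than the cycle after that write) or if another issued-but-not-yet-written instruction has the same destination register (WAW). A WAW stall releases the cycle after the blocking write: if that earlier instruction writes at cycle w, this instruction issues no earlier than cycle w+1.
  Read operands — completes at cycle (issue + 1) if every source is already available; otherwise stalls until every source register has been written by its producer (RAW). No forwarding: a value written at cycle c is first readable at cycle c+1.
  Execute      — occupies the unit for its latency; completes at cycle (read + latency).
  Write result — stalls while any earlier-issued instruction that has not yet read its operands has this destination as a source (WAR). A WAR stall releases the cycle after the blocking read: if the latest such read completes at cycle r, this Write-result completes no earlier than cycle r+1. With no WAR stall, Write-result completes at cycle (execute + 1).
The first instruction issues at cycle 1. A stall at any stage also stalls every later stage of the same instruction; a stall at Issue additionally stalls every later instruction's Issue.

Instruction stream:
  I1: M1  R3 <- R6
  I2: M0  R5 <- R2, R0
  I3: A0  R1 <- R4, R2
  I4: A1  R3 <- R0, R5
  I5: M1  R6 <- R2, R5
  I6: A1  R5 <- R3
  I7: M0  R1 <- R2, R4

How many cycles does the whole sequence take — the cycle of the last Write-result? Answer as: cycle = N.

  I1 | 1 | 2 | 7 | 8
  I2 | 2 | 3 | 8 | 9
  I3 | 3 | 4 | 5 | 6
  I4 | 9 | 10 | 12 | 13   WAW R3: wait I1 write@8
  I5 | 10 | 11 | 16 | 17
  I6 | 14 | 15 | 17 | 18   struct: A1 busy until I4 writes@13
  I7 | 15 | 16 | 21 | 22

cycle = 22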